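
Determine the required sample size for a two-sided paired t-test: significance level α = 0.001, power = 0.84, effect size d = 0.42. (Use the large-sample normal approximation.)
n = 105 pairs

Sample size formula (paired t-test, normal approximation):
n = ((z_{α/2} + z_β) / d)²

z_{α/2} = 3.291 (for α = 0.001, two-sided)
z_β = 0.994 (for power = 0.84)
d = 0.42

n = ((3.291 + 0.994) / 0.42)²
n = (10.202)²
n ≈ 104.08
Round up to the next whole number: n = 105 pairs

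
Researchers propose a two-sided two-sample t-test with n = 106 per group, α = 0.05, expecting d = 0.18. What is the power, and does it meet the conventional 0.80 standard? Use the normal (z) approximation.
Power ≈ 0.26; the study is underpowered (power < 0.80)

Power calculation (two-sample t-test, normal approximation):
z_β = d · √(n/2) - z_{α/2}
z_β = 0.18 · √(106/2) - 1.960
z_β = 0.18 · 7.280 - 1.960
z_β = -0.650

Power = Φ(z_β) = Φ(-0.650) ≈ 0.258

Effect size d = 0.18 is very small by Cohen's convention (0.2/0.5/0.8).

Threshold: power ≥ 0.80 is conventionally adequate.
Power ≈ 0.26 → the study is underpowered (power < 0.80).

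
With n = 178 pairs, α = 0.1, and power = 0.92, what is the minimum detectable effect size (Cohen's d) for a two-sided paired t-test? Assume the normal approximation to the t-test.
d ≈ 0.23

Minimum detectable effect (paired t-test, normal approximation):
d = (z_{α/2} + z_β) / √n
d = (1.645 + 1.405) / √178
d = 3.050 / 13.342
d ≈ 0.23

By Cohen's convention (0.2 small / 0.5 medium / 0.8 large): small effect.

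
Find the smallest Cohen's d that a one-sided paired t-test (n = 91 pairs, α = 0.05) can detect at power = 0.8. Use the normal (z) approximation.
d ≈ 0.26

Minimum detectable effect (paired t-test, normal approximation):
d = (z_α + z_β) / √n
d = (1.645 + 0.842) / √91
d = 2.486 / 9.539
d ≈ 0.26

By Cohen's convention (0.2 small / 0.5 medium / 0.8 large): small effect.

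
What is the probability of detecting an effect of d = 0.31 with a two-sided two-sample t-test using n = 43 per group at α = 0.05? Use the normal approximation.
Power ≈ 0.30

Power calculation (two-sample t-test, normal approximation):
z_β = d · √(n/2) - z_{α/2}
z_β = 0.31 · √(43/2) - 1.960
z_β = 0.31 · 4.637 - 1.960
z_β = -0.523

Power = Φ(z_β) = Φ(-0.523) ≈ 0.301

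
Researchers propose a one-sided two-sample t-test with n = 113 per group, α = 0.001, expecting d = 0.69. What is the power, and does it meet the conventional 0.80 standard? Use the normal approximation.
Power ≈ 0.98; the study is adequately powered (power ≥ 0.80)

Power calculation (two-sample t-test, normal approximation):
z_β = d · √(n/2) - z_α
z_β = 0.69 · √(113/2) - 3.090
z_β = 0.69 · 7.517 - 3.090
z_β = 2.096

Power = Φ(z_β) = Φ(2.096) ≈ 0.982

Effect size d = 0.69 is medium by Cohen's convention (0.2/0.5/0.8).

Threshold: power ≥ 0.80 is conventionally adequate.
Power ≈ 0.98 → the study is adequately powered (power ≥ 0.80).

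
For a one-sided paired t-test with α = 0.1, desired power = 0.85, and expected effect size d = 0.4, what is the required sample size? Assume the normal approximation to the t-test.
n = 34 pairs

Sample size formula (paired t-test, normal approximation):
n = ((z_α + z_β) / d)²

z_α = 1.282 (for α = 0.1, one-sided)
z_β = 1.036 (for power = 0.85)
d = 0.4

n = ((1.282 + 1.036) / 0.4)²
n = (5.795)²
n ≈ 33.58
Round up to the next whole number: n = 34 pairs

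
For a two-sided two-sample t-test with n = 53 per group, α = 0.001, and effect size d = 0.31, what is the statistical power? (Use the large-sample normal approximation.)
Power ≈ 0.05

Power calculation (two-sample t-test, normal approximation):
z_β = d · √(n/2) - z_{α/2}
z_β = 0.31 · √(53/2) - 3.291
z_β = 0.31 · 5.148 - 3.291
z_β = -1.695

Power = Φ(z_β) = Φ(-1.695) ≈ 0.045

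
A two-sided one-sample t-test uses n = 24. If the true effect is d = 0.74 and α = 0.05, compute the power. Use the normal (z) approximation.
Power ≈ 0.95

Power calculation (one-sample t-test, normal approximation):
z_β = d · √n - z_{α/2}
z_β = 0.74 · √24 - 1.960
z_β = 0.74 · 4.899 - 1.960
z_β = 1.665

Power = Φ(z_β) = Φ(1.665) ≈ 0.952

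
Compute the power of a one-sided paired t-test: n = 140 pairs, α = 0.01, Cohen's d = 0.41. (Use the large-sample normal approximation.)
Power ≈ 0.99

Power calculation (paired t-test, normal approximation):
z_β = d · √n - z_α
z_β = 0.41 · √140 - 2.326
z_β = 0.41 · 11.832 - 2.326
z_β = 2.525

Power = Φ(z_β) = Φ(2.525) ≈ 0.994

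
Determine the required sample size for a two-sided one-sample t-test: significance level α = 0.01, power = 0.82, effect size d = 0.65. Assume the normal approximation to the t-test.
n = 29

Sample size formula (one-sample t-test, normal approximation):
n = ((z_{α/2} + z_β) / d)²

z_{α/2} = 2.576 (for α = 0.01, two-sided)
z_β = 0.915 (for power = 0.82)
d = 0.65

n = ((2.576 + 0.915) / 0.65)²
n = (5.371)²
n ≈ 28.85
Round up to the next whole number: n = 29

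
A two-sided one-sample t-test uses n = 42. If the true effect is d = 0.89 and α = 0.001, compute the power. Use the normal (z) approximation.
Power ≈ 0.99

Power calculation (one-sample t-test, normal approximation):
z_β = d · √n - z_{α/2}
z_β = 0.89 · √42 - 3.291
z_β = 0.89 · 6.481 - 3.291
z_β = 2.477

Power = Φ(z_β) = Φ(2.477) ≈ 0.993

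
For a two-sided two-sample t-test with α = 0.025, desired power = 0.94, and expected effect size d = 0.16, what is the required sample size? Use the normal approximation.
n = 1126 per group

Sample size formula (two-sample t-test, normal approximation):
n = 2 · ((z_{α/2} + z_β) / d)²

z_{α/2} = 2.241 (for α = 0.025, two-sided)
z_β = 1.555 (for power = 0.94)
d = 0.16

n = 2 · ((2.241 + 1.555) / 0.16)²
n = 2 · (23.725)²
n ≈ 1125.75
Round up to the next whole number: n = 1126 per group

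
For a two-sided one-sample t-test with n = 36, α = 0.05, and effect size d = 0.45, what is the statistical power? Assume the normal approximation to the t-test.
Power ≈ 0.77

Power calculation (one-sample t-test, normal approximation):
z_β = d · √n - z_{α/2}
z_β = 0.45 · √36 - 1.960
z_β = 0.45 · 6.000 - 1.960
z_β = 0.740

Power = Φ(z_β) = Φ(0.740) ≈ 0.770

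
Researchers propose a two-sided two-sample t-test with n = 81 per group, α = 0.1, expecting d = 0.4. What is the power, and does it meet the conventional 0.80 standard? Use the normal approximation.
Power ≈ 0.82; the study is adequately powered (power ≥ 0.80)

Power calculation (two-sample t-test, normal approximation):
z_β = d · √(n/2) - z_{α/2}
z_β = 0.4 · √(81/2) - 1.645
z_β = 0.4 · 6.364 - 1.645
z_β = 0.901

Power = Φ(z_β) = Φ(0.901) ≈ 0.816

Effect size d = 0.4 is small by Cohen's convention (0.2/0.5/0.8).

Threshold: power ≥ 0.80 is conventionally adequate.
Power ≈ 0.82 → the study is adequately powered (power ≥ 0.80).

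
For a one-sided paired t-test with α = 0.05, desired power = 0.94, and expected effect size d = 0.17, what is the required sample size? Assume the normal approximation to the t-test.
n = 355 pairs

Sample size formula (paired t-test, normal approximation):
n = ((z_α + z_β) / d)²

z_α = 1.645 (for α = 0.05, one-sided)
z_β = 1.555 (for power = 0.94)
d = 0.17

n = ((1.645 + 1.555) / 0.17)²
n = (18.824)²
n ≈ 354.34
Round up to the next whole number: n = 355 pairs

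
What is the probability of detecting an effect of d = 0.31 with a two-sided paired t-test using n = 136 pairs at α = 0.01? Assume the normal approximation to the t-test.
Power ≈ 0.85

Power calculation (paired t-test, normal approximation):
z_β = d · √n - z_{α/2}
z_β = 0.31 · √136 - 2.576
z_β = 0.31 · 11.662 - 2.576
z_β = 1.039

Power = Φ(z_β) = Φ(1.039) ≈ 0.851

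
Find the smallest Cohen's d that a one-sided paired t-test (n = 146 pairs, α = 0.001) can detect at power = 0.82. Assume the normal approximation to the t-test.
d ≈ 0.33

Minimum detectable effect (paired t-test, normal approximation):
d = (z_α + z_β) / √n
d = (3.090 + 0.915) / √146
d = 4.006 / 12.083
d ≈ 0.33

By Cohen's convention (0.2 small / 0.5 medium / 0.8 large): small effect.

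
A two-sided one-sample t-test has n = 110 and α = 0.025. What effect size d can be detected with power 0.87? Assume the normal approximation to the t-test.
d ≈ 0.32

Minimum detectable effect (one-sample t-test, normal approximation):
d = (z_{α/2} + z_β) / √n
d = (2.241 + 1.126) / √110
d = 3.368 / 10.488
d ≈ 0.32

By Cohen's convention (0.2 small / 0.5 medium / 0.8 large): small effect.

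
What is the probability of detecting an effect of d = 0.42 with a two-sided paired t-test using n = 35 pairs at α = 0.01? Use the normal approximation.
Power ≈ 0.46

Power calculation (paired t-test, normal approximation):
z_β = d · √n - z_{α/2}
z_β = 0.42 · √35 - 2.576
z_β = 0.42 · 5.916 - 2.576
z_β = -0.091

Power = Φ(z_β) = Φ(-0.091) ≈ 0.464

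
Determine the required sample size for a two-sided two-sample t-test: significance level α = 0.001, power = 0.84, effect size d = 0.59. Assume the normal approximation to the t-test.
n = 106 per group

Sample size formula (two-sample t-test, normal approximation):
n = 2 · ((z_{α/2} + z_β) / d)²

z_{α/2} = 3.291 (for α = 0.001, two-sided)
z_β = 0.994 (for power = 0.84)
d = 0.59

n = 2 · ((3.291 + 0.994) / 0.59)²
n = 2 · (7.263)²
n ≈ 105.50
Round up to the next whole number: n = 106 per group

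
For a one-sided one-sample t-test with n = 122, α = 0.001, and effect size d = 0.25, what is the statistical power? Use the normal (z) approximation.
Power ≈ 0.37

Power calculation (one-sample t-test, normal approximation):
z_β = d · √n - z_α
z_β = 0.25 · √122 - 3.090
z_β = 0.25 · 11.045 - 3.090
z_β = -0.329

Power = Φ(z_β) = Φ(-0.329) ≈ 0.371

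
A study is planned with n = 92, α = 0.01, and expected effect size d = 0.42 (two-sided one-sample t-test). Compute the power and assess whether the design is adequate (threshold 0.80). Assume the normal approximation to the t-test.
Power ≈ 0.93; the study is adequately powered (power ≥ 0.80)

Power calculation (one-sample t-test, normal approximation):
z_β = d · √n - z_{α/2}
z_β = 0.42 · √92 - 2.576
z_β = 0.42 · 9.592 - 2.576
z_β = 1.453

Power = Φ(z_β) = Φ(1.453) ≈ 0.927

Effect size d = 0.42 is small by Cohen's convention (0.2/0.5/0.8).

Threshold: power ≥ 0.80 is conventionally adequate.
Power ≈ 0.93 → the study is adequately powered (power ≥ 0.80).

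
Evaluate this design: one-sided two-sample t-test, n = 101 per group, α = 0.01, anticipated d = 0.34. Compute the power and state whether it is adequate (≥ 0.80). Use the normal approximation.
Power ≈ 0.54; the study is underpowered (power < 0.80)

Power calculation (two-sample t-test, normal approximation):
z_β = d · √(n/2) - z_α
z_β = 0.34 · √(101/2) - 2.326
z_β = 0.34 · 7.106 - 2.326
z_β = 0.090

Power = Φ(z_β) = Φ(0.090) ≈ 0.536

Effect size d = 0.34 is small by Cohen's convention (0.2/0.5/0.8).

Threshold: power ≥ 0.80 is conventionally adequate.
Power ≈ 0.54 → the study is underpowered (power < 0.80).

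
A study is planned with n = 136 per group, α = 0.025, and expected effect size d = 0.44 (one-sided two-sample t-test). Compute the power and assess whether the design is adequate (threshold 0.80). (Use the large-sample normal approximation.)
Power ≈ 0.95; the study is adequately powered (power ≥ 0.80)

Power calculation (two-sample t-test, normal approximation):
z_β = d · √(n/2) - z_α
z_β = 0.44 · √(136/2) - 1.960
z_β = 0.44 · 8.246 - 1.960
z_β = 1.668

Power = Φ(z_β) = Φ(1.668) ≈ 0.952

Effect size d = 0.44 is small by Cohen's convention (0.2/0.5/0.8).

Threshold: power ≥ 0.80 is conventionally adequate.
Power ≈ 0.95 → the study is adequately powered (power ≥ 0.80).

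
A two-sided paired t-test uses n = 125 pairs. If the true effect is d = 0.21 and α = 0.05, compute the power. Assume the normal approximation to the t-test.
Power ≈ 0.65

Power calculation (paired t-test, normal approximation):
z_β = d · √n - z_{α/2}
z_β = 0.21 · √125 - 1.960
z_β = 0.21 · 11.180 - 1.960
z_β = 0.388

Power = Φ(z_β) = Φ(0.388) ≈ 0.651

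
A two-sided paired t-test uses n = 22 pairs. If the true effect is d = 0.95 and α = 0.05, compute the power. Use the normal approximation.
Power ≈ 0.99

Power calculation (paired t-test, normal approximation):
z_β = d · √n - z_{α/2}
z_β = 0.95 · √22 - 1.960
z_β = 0.95 · 4.690 - 1.960
z_β = 2.496

Power = Φ(z_β) = Φ(2.496) ≈ 0.994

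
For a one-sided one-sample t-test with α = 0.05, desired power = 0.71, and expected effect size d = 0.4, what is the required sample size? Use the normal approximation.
n = 31

Sample size formula (one-sample t-test, normal approximation):
n = ((z_α + z_β) / d)²

z_α = 1.645 (for α = 0.05, one-sided)
z_β = 0.553 (for power = 0.71)
d = 0.4

n = ((1.645 + 0.553) / 0.4)²
n = (5.495)²
n ≈ 30.20
Round up to the next whole number: n = 31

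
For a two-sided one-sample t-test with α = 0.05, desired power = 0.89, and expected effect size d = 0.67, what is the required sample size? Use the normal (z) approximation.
n = 23

Sample size formula (one-sample t-test, normal approximation):
n = ((z_{α/2} + z_β) / d)²

z_{α/2} = 1.960 (for α = 0.05, two-sided)
z_β = 1.227 (for power = 0.89)
d = 0.67

n = ((1.960 + 1.227) / 0.67)²
n = (4.757)²
n ≈ 22.63
Round up to the next whole number: n = 23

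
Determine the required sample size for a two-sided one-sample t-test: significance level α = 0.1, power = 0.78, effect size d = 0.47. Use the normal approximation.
n = 27

Sample size formula (one-sample t-test, normal approximation):
n = ((z_{α/2} + z_β) / d)²

z_{α/2} = 1.645 (for α = 0.1, two-sided)
z_β = 0.772 (for power = 0.78)
d = 0.47

n = ((1.645 + 0.772) / 0.47)²
n = (5.143)²
n ≈ 26.45
Round up to the next whole number: n = 27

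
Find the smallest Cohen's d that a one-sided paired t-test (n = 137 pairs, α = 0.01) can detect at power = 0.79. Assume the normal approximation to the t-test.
d ≈ 0.27

Minimum detectable effect (paired t-test, normal approximation):
d = (z_α + z_β) / √n
d = (2.326 + 0.806) / √137
d = 3.133 / 11.705
d ≈ 0.27

By Cohen's convention (0.2 small / 0.5 medium / 0.8 large): small effect.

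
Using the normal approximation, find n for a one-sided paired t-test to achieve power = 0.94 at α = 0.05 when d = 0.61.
n = 28 pairs

Sample size formula (paired t-test, normal approximation):
n = ((z_α + z_β) / d)²

z_α = 1.645 (for α = 0.05, one-sided)
z_β = 1.555 (for power = 0.94)
d = 0.61

n = ((1.645 + 1.555) / 0.61)²
n = (5.246)²
n ≈ 27.52
Round up to the next whole number: n = 28 pairs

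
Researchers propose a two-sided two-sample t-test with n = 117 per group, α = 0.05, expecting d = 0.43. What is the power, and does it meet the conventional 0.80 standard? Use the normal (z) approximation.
Power ≈ 0.91; the study is adequately powered (power ≥ 0.80)

Power calculation (two-sample t-test, normal approximation):
z_β = d · √(n/2) - z_{α/2}
z_β = 0.43 · √(117/2) - 1.960
z_β = 0.43 · 7.649 - 1.960
z_β = 1.329

Power = Φ(z_β) = Φ(1.329) ≈ 0.908

Effect size d = 0.43 is small by Cohen's convention (0.2/0.5/0.8).

Threshold: power ≥ 0.80 is conventionally adequate.
Power ≈ 0.91 → the study is adequately powered (power ≥ 0.80).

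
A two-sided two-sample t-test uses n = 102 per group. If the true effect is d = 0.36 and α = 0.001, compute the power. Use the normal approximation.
Power ≈ 0.24

Power calculation (two-sample t-test, normal approximation):
z_β = d · √(n/2) - z_{α/2}
z_β = 0.36 · √(102/2) - 3.291
z_β = 0.36 · 7.141 - 3.291
z_β = -0.720

Power = Φ(z_β) = Φ(-0.720) ≈ 0.236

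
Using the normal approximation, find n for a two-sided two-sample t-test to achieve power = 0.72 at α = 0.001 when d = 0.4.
n = 188 per group

Sample size formula (two-sample t-test, normal approximation):
n = 2 · ((z_{α/2} + z_β) / d)²

z_{α/2} = 3.291 (for α = 0.001, two-sided)
z_β = 0.583 (for power = 0.72)
d = 0.4

n = 2 · ((3.291 + 0.583) / 0.4)²
n = 2 · (9.685)²
n ≈ 187.60
Round up to the next whole number: n = 188 per group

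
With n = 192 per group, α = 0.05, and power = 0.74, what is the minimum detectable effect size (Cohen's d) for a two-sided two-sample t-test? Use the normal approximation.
d ≈ 0.27

Minimum detectable effect (two-sample t-test, normal approximation):
d = (z_{α/2} + z_β) / √(n/2)
d = (1.960 + 0.643) / √(192/2)
d = 2.603 / 9.798
d ≈ 0.27

By Cohen's convention (0.2 small / 0.5 medium / 0.8 large): small effect.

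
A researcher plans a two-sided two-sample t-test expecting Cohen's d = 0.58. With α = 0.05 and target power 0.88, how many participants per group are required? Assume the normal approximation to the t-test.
n = 59 per group

Sample size formula (two-sample t-test, normal approximation):
n = 2 · ((z_{α/2} + z_β) / d)²

z_{α/2} = 1.960 (for α = 0.05, two-sided)
z_β = 1.175 (for power = 0.88)
d = 0.58

n = 2 · ((1.960 + 1.175) / 0.58)²
n = 2 · (5.405)²
n ≈ 58.43
Round up to the next whole number: n = 59 per group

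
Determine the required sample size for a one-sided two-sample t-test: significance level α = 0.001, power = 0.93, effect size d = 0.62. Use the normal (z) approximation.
n = 109 per group

Sample size formula (two-sample t-test, normal approximation):
n = 2 · ((z_α + z_β) / d)²

z_α = 3.090 (for α = 0.001, one-sided)
z_β = 1.476 (for power = 0.93)
d = 0.62

n = 2 · ((3.090 + 1.476) / 0.62)²
n = 2 · (7.365)²
n ≈ 108.49
Round up to the next whole number: n = 109 per group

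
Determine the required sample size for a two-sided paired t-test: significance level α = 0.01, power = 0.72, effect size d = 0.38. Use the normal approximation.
n = 70 pairs

Sample size formula (paired t-test, normal approximation):
n = ((z_{α/2} + z_β) / d)²

z_{α/2} = 2.576 (for α = 0.01, two-sided)
z_β = 0.583 (for power = 0.72)
d = 0.38

n = ((2.576 + 0.583) / 0.38)²
n = (8.313)²
n ≈ 69.11
Round up to the next whole number: n = 70 pairs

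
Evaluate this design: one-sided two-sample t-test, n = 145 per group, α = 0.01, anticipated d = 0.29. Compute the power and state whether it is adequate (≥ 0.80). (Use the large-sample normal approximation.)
Power ≈ 0.56; the study is underpowered (power < 0.80)

Power calculation (two-sample t-test, normal approximation):
z_β = d · √(n/2) - z_α
z_β = 0.29 · √(145/2) - 2.326
z_β = 0.29 · 8.515 - 2.326
z_β = 0.143

Power = Φ(z_β) = Φ(0.143) ≈ 0.557

Effect size d = 0.29 is small by Cohen's convention (0.2/0.5/0.8).

Threshold: power ≥ 0.80 is conventionally adequate.
Power ≈ 0.56 → the study is underpowered (power < 0.80).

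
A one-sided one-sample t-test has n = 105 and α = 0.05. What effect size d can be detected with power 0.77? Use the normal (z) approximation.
d ≈ 0.23

Minimum detectable effect (one-sample t-test, normal approximation):
d = (z_α + z_β) / √n
d = (1.645 + 0.739) / √105
d = 2.384 / 10.247
d ≈ 0.23

By Cohen's convention (0.2 small / 0.5 medium / 0.8 large): small effect.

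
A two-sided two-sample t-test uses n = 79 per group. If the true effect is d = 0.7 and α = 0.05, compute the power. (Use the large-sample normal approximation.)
Power ≈ 0.99

Power calculation (two-sample t-test, normal approximation):
z_β = d · √(n/2) - z_{α/2}
z_β = 0.7 · √(79/2) - 1.960
z_β = 0.7 · 6.285 - 1.960
z_β = 2.439

Power = Φ(z_β) = Φ(2.439) ≈ 0.993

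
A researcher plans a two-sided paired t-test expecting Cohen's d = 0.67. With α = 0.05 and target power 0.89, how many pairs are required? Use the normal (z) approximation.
n = 23 pairs

Sample size formula (paired t-test, normal approximation):
n = ((z_{α/2} + z_β) / d)²

z_{α/2} = 1.960 (for α = 0.05, two-sided)
z_β = 1.227 (for power = 0.89)
d = 0.67

n = ((1.960 + 1.227) / 0.67)²
n = (4.757)²
n ≈ 22.63
Round up to the next whole number: n = 23 pairs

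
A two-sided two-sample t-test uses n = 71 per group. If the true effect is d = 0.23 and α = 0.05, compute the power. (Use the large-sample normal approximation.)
Power ≈ 0.28

Power calculation (two-sample t-test, normal approximation):
z_β = d · √(n/2) - z_{α/2}
z_β = 0.23 · √(71/2) - 1.960
z_β = 0.23 · 5.958 - 1.960
z_β = -0.590

Power = Φ(z_β) = Φ(-0.590) ≈ 0.278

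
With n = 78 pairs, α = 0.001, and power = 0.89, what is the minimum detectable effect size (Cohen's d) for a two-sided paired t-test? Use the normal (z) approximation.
d ≈ 0.51

Minimum detectable effect (paired t-test, normal approximation):
d = (z_{α/2} + z_β) / √n
d = (3.291 + 1.227) / √78
d = 4.517 / 8.832
d ≈ 0.51

By Cohen's convention (0.2 small / 0.5 medium / 0.8 large): medium effect.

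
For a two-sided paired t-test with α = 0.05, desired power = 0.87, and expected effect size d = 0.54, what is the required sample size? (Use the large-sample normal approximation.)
n = 33 pairs

Sample size formula (paired t-test, normal approximation):
n = ((z_{α/2} + z_β) / d)²

z_{α/2} = 1.960 (for α = 0.05, two-sided)
z_β = 1.126 (for power = 0.87)
d = 0.54

n = ((1.960 + 1.126) / 0.54)²
n = (5.715)²
n ≈ 32.66
Round up to the next whole number: n = 33 pairs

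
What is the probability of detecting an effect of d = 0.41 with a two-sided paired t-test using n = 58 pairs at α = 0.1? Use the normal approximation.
Power ≈ 0.93

Power calculation (paired t-test, normal approximation):
z_β = d · √n - z_{α/2}
z_β = 0.41 · √58 - 1.645
z_β = 0.41 · 7.616 - 1.645
z_β = 1.478

Power = Φ(z_β) = Φ(1.478) ≈ 0.930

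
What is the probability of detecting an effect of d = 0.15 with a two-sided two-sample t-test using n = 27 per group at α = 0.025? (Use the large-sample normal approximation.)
Power ≈ 0.05

Power calculation (two-sample t-test, normal approximation):
z_β = d · √(n/2) - z_{α/2}
z_β = 0.15 · √(27/2) - 2.241
z_β = 0.15 · 3.674 - 2.241
z_β = -1.690

Power = Φ(z_β) = Φ(-1.690) ≈ 0.045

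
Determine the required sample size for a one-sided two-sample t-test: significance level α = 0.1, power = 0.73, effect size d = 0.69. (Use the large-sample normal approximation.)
n = 16 per group

Sample size formula (two-sample t-test, normal approximation):
n = 2 · ((z_α + z_β) / d)²

z_α = 1.282 (for α = 0.1, one-sided)
z_β = 0.613 (for power = 0.73)
d = 0.69

n = 2 · ((1.282 + 0.613) / 0.69)²
n = 2 · (2.746)²
n ≈ 15.08
Round up to the next whole number: n = 16 per group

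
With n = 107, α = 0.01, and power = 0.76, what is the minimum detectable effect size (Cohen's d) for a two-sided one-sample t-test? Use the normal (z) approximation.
d ≈ 0.32

Minimum detectable effect (one-sample t-test, normal approximation):
d = (z_{α/2} + z_β) / √n
d = (2.576 + 0.706) / √107
d = 3.282 / 10.344
d ≈ 0.32

By Cohen's convention (0.2 small / 0.5 medium / 0.8 large): small effect.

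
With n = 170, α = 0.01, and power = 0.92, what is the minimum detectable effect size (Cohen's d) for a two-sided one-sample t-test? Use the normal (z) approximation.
d ≈ 0.31

Minimum detectable effect (one-sample t-test, normal approximation):
d = (z_{α/2} + z_β) / √n
d = (2.576 + 1.405) / √170
d = 3.981 / 13.038
d ≈ 0.31

By Cohen's convention (0.2 small / 0.5 medium / 0.8 large): small effect.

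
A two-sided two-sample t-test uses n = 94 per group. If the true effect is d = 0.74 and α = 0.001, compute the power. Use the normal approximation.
Power ≈ 0.96

Power calculation (two-sample t-test, normal approximation):
z_β = d · √(n/2) - z_{α/2}
z_β = 0.74 · √(94/2) - 3.291
z_β = 0.74 · 6.856 - 3.291
z_β = 1.783

Power = Φ(z_β) = Φ(1.783) ≈ 0.963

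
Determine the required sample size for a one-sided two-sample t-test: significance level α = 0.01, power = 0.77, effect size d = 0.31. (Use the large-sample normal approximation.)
n = 196 per group

Sample size formula (two-sample t-test, normal approximation):
n = 2 · ((z_α + z_β) / d)²

z_α = 2.326 (for α = 0.01, one-sided)
z_β = 0.739 (for power = 0.77)
d = 0.31

n = 2 · ((2.326 + 0.739) / 0.31)²
n = 2 · (9.887)²
n ≈ 195.51
Round up to the next whole number: n = 196 per group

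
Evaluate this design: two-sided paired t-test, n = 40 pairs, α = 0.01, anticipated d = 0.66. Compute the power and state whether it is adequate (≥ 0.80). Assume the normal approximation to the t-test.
Power ≈ 0.95; the study is adequately powered (power ≥ 0.80)

Power calculation (paired t-test, normal approximation):
z_β = d · √n - z_{α/2}
z_β = 0.66 · √40 - 2.576
z_β = 0.66 · 6.325 - 2.576
z_β = 1.598

Power = Φ(z_β) = Φ(1.598) ≈ 0.945

Effect size d = 0.66 is medium by Cohen's convention (0.2/0.5/0.8).

Threshold: power ≥ 0.80 is conventionally adequate.
Power ≈ 0.95 → the study is adequately powered (power ≥ 0.80).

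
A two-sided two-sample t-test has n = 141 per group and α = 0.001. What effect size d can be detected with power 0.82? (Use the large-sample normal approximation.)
d ≈ 0.50

Minimum detectable effect (two-sample t-test, normal approximation):
d = (z_{α/2} + z_β) / √(n/2)
d = (3.291 + 0.915) / √(141/2)
d = 4.206 / 8.396
d ≈ 0.50

By Cohen's convention (0.2 small / 0.5 medium / 0.8 large): medium effect.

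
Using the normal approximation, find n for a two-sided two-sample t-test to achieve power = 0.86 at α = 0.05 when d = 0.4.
n = 116 per group

Sample size formula (two-sample t-test, normal approximation):
n = 2 · ((z_{α/2} + z_β) / d)²

z_{α/2} = 1.960 (for α = 0.05, two-sided)
z_β = 1.080 (for power = 0.86)
d = 0.4

n = 2 · ((1.960 + 1.080) / 0.4)²
n = 2 · (7.600)²
n ≈ 115.52
Round up to the next whole number: n = 116 per group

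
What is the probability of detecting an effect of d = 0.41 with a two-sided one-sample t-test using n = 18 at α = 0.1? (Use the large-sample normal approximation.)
Power ≈ 0.54

Power calculation (one-sample t-test, normal approximation):
z_β = d · √n - z_{α/2}
z_β = 0.41 · √18 - 1.645
z_β = 0.41 · 4.243 - 1.645
z_β = 0.095

Power = Φ(z_β) = Φ(0.095) ≈ 0.538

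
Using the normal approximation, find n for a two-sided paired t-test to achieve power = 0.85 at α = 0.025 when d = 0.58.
n = 32 pairs

Sample size formula (paired t-test, normal approximation):
n = ((z_{α/2} + z_β) / d)²

z_{α/2} = 2.241 (for α = 0.025, two-sided)
z_β = 1.036 (for power = 0.85)
d = 0.58

n = ((2.241 + 1.036) / 0.58)²
n = (5.650)²
n ≈ 31.92
Round up to the next whole number: n = 32 pairs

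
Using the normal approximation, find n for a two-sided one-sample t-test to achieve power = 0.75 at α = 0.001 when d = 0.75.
n = 28

Sample size formula (one-sample t-test, normal approximation):
n = ((z_{α/2} + z_β) / d)²

z_{α/2} = 3.291 (for α = 0.001, two-sided)
z_β = 0.674 (for power = 0.75)
d = 0.75

n = ((3.291 + 0.674) / 0.75)²
n = (5.287)²
n ≈ 27.95
Round up to the next whole number: n = 28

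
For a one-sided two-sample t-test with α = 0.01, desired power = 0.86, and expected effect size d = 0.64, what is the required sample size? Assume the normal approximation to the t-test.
n = 57 per group

Sample size formula (two-sample t-test, normal approximation):
n = 2 · ((z_α + z_β) / d)²

z_α = 2.326 (for α = 0.01, one-sided)
z_β = 1.080 (for power = 0.86)
d = 0.64

n = 2 · ((2.326 + 1.080) / 0.64)²
n = 2 · (5.322)²
n ≈ 56.65
Round up to the next whole number: n = 57 per group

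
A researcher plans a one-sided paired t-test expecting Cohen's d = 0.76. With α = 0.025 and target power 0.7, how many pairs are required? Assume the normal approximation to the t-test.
n = 11 pairs

Sample size formula (paired t-test, normal approximation):
n = ((z_α + z_β) / d)²

z_α = 1.960 (for α = 0.025, one-sided)
z_β = 0.524 (for power = 0.7)
d = 0.76

n = ((1.960 + 0.524) / 0.76)²
n = (3.268)²
n ≈ 10.68
Round up to the next whole number: n = 11 pairs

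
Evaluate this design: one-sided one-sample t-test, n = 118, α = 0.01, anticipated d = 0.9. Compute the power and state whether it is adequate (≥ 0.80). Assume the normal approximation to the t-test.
Power ≈ 1.00; the study is adequately powered (power ≥ 0.80)

Power calculation (one-sample t-test, normal approximation):
z_β = d · √n - z_α
z_β = 0.9 · √118 - 2.326
z_β = 0.9 · 10.863 - 2.326
z_β = 7.450

Power = Φ(z_β) = Φ(7.450) ≈ 1.000

Effect size d = 0.9 is large by Cohen's convention (0.2/0.5/0.8).

Threshold: power ≥ 0.80 is conventionally adequate.
Power ≈ 1.00 → the study is adequately powered (power ≥ 0.80).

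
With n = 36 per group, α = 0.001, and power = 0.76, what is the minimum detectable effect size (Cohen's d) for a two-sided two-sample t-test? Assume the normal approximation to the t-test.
d ≈ 0.94

Minimum detectable effect (two-sample t-test, normal approximation):
d = (z_{α/2} + z_β) / √(n/2)
d = (3.291 + 0.706) / √(36/2)
d = 3.997 / 4.243
d ≈ 0.94

By Cohen's convention (0.2 small / 0.5 medium / 0.8 large): large effect.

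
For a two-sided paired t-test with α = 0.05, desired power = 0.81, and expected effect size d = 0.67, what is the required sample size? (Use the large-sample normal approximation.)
n = 18 pairs

Sample size formula (paired t-test, normal approximation):
n = ((z_{α/2} + z_β) / d)²

z_{α/2} = 1.960 (for α = 0.05, two-sided)
z_β = 0.878 (for power = 0.81)
d = 0.67

n = ((1.960 + 0.878) / 0.67)²
n = (4.236)²
n ≈ 17.94
Round up to the next whole number: n = 18 pairs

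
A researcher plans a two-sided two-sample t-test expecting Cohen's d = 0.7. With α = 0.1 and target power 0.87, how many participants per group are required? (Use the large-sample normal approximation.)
n = 32 per group

Sample size formula (two-sample t-test, normal approximation):
n = 2 · ((z_{α/2} + z_β) / d)²

z_{α/2} = 1.645 (for α = 0.1, two-sided)
z_β = 1.126 (for power = 0.87)
d = 0.7

n = 2 · ((1.645 + 1.126) / 0.7)²
n = 2 · (3.959)²
n ≈ 31.35
Round up to the next whole number: n = 32 per group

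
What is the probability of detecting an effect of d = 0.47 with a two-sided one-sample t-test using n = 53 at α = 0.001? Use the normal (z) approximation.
Power ≈ 0.55

Power calculation (one-sample t-test, normal approximation):
z_β = d · √n - z_{α/2}
z_β = 0.47 · √53 - 3.291
z_β = 0.47 · 7.280 - 3.291
z_β = 0.131

Power = Φ(z_β) = Φ(0.131) ≈ 0.552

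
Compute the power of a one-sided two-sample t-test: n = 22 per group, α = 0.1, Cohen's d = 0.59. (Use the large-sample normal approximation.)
Power ≈ 0.75

Power calculation (two-sample t-test, normal approximation):
z_β = d · √(n/2) - z_α
z_β = 0.59 · √(22/2) - 1.282
z_β = 0.59 · 3.317 - 1.282
z_β = 0.675

Power = Φ(z_β) = Φ(0.675) ≈ 0.750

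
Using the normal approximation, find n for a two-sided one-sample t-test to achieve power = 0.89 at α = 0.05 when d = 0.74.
n = 19

Sample size formula (one-sample t-test, normal approximation):
n = ((z_{α/2} + z_β) / d)²

z_{α/2} = 1.960 (for α = 0.05, two-sided)
z_β = 1.227 (for power = 0.89)
d = 0.74

n = ((1.960 + 1.227) / 0.74)²
n = (4.307)²
n ≈ 18.55
Round up to the next whole number: n = 19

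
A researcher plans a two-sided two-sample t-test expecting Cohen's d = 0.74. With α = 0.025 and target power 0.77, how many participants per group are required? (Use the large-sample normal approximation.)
n = 33 per group

Sample size formula (two-sample t-test, normal approximation):
n = 2 · ((z_{α/2} + z_β) / d)²

z_{α/2} = 2.241 (for α = 0.025, two-sided)
z_β = 0.739 (for power = 0.77)
d = 0.74

n = 2 · ((2.241 + 0.739) / 0.74)²
n = 2 · (4.027)²
n ≈ 32.43
Round up to the next whole number: n = 33 per group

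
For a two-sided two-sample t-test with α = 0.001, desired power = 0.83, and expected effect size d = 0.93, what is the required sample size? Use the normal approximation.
n = 42 per group

Sample size formula (two-sample t-test, normal approximation):
n = 2 · ((z_{α/2} + z_β) / d)²

z_{α/2} = 3.291 (for α = 0.001, two-sided)
z_β = 0.954 (for power = 0.83)
d = 0.93

n = 2 · ((3.291 + 0.954) / 0.93)²
n = 2 · (4.565)²
n ≈ 41.68
Round up to the next whole number: n = 42 per group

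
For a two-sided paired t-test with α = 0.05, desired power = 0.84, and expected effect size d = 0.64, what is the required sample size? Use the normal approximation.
n = 22 pairs

Sample size formula (paired t-test, normal approximation):
n = ((z_{α/2} + z_β) / d)²

z_{α/2} = 1.960 (for α = 0.05, two-sided)
z_β = 0.994 (for power = 0.84)
d = 0.64

n = ((1.960 + 0.994) / 0.64)²
n = (4.616)²
n ≈ 21.31
Round up to the next whole number: n = 22 pairs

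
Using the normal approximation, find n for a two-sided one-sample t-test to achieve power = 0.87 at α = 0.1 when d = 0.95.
n = 9

Sample size formula (one-sample t-test, normal approximation):
n = ((z_{α/2} + z_β) / d)²

z_{α/2} = 1.645 (for α = 0.1, two-sided)
z_β = 1.126 (for power = 0.87)
d = 0.95

n = ((1.645 + 1.126) / 0.95)²
n = (2.917)²
n ≈ 8.51
Round up to the next whole number: n = 9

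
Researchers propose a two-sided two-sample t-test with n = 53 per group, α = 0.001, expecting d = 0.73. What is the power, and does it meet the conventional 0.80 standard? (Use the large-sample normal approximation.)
Power ≈ 0.68; the study is underpowered (power < 0.80)

Power calculation (two-sample t-test, normal approximation):
z_β = d · √(n/2) - z_{α/2}
z_β = 0.73 · √(53/2) - 3.291
z_β = 0.73 · 5.148 - 3.291
z_β = 0.467

Power = Φ(z_β) = Φ(0.467) ≈ 0.680

Effect size d = 0.73 is medium by Cohen's convention (0.2/0.5/0.8).

Threshold: power ≥ 0.80 is conventionally adequate.
Power ≈ 0.68 → the study is underpowered (power < 0.80).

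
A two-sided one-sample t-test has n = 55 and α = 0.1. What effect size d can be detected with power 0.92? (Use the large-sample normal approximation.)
d ≈ 0.41

Minimum detectable effect (one-sample t-test, normal approximation):
d = (z_{α/2} + z_β) / √n
d = (1.645 + 1.405) / √55
d = 3.050 / 7.416
d ≈ 0.41

By Cohen's convention (0.2 small / 0.5 medium / 0.8 large): small effect.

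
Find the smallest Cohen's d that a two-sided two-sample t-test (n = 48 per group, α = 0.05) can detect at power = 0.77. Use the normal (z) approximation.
d ≈ 0.55

Minimum detectable effect (two-sample t-test, normal approximation):
d = (z_{α/2} + z_β) / √(n/2)
d = (1.960 + 0.739) / √(48/2)
d = 2.699 / 4.899
d ≈ 0.55

By Cohen's convention (0.2 small / 0.5 medium / 0.8 large): medium effect.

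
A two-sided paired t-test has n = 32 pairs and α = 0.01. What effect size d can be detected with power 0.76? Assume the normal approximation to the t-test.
d ≈ 0.58

Minimum detectable effect (paired t-test, normal approximation):
d = (z_{α/2} + z_β) / √n
d = (2.576 + 0.706) / √32
d = 3.282 / 5.657
d ≈ 0.58

By Cohen's convention (0.2 small / 0.5 medium / 0.8 large): medium effect.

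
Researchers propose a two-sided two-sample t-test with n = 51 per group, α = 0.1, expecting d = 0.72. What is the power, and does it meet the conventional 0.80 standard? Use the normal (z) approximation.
Power ≈ 0.98; the study is adequately powered (power ≥ 0.80)

Power calculation (two-sample t-test, normal approximation):
z_β = d · √(n/2) - z_{α/2}
z_β = 0.72 · √(51/2) - 1.645
z_β = 0.72 · 5.050 - 1.645
z_β = 1.991

Power = Φ(z_β) = Φ(1.991) ≈ 0.977

Effect size d = 0.72 is medium by Cohen's convention (0.2/0.5/0.8).

Threshold: power ≥ 0.80 is conventionally adequate.
Power ≈ 0.98 → the study is adequately powered (power ≥ 0.80).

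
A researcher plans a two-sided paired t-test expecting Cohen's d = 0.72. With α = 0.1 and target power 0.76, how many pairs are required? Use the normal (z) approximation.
n = 11 pairs

Sample size formula (paired t-test, normal approximation):
n = ((z_{α/2} + z_β) / d)²

z_{α/2} = 1.645 (for α = 0.1, two-sided)
z_β = 0.706 (for power = 0.76)
d = 0.72

n = ((1.645 + 0.706) / 0.72)²
n = (3.265)²
n ≈ 10.66
Round up to the next whole number: n = 11 pairs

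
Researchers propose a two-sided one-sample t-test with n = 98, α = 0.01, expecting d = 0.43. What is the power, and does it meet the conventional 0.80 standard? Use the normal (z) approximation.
Power ≈ 0.95; the study is adequately powered (power ≥ 0.80)

Power calculation (one-sample t-test, normal approximation):
z_β = d · √n - z_{α/2}
z_β = 0.43 · √98 - 2.576
z_β = 0.43 · 9.899 - 2.576
z_β = 1.681

Power = Φ(z_β) = Φ(1.681) ≈ 0.954

Effect size d = 0.43 is small by Cohen's convention (0.2/0.5/0.8).

Threshold: power ≥ 0.80 is conventionally adequate.
Power ≈ 0.95 → the study is adequately powered (power ≥ 0.80).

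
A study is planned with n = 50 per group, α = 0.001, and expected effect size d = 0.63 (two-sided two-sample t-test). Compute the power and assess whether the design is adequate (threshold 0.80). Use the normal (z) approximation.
Power ≈ 0.44; the study is underpowered (power < 0.80)

Power calculation (two-sample t-test, normal approximation):
z_β = d · √(n/2) - z_{α/2}
z_β = 0.63 · √(50/2) - 3.291
z_β = 0.63 · 5.000 - 3.291
z_β = -0.141

Power = Φ(z_β) = Φ(-0.141) ≈ 0.444

Effect size d = 0.63 is medium by Cohen's convention (0.2/0.5/0.8).

Threshold: power ≥ 0.80 is conventionally adequate.
Power ≈ 0.44 → the study is underpowered (power < 0.80).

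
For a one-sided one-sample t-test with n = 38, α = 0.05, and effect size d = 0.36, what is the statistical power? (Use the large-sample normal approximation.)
Power ≈ 0.72

Power calculation (one-sample t-test, normal approximation):
z_β = d · √n - z_α
z_β = 0.36 · √38 - 1.645
z_β = 0.36 · 6.164 - 1.645
z_β = 0.574

Power = Φ(z_β) = Φ(0.574) ≈ 0.717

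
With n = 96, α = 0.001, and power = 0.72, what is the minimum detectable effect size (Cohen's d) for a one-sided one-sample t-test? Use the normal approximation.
d ≈ 0.37

Minimum detectable effect (one-sample t-test, normal approximation):
d = (z_α + z_β) / √n
d = (3.090 + 0.583) / √96
d = 3.673 / 9.798
d ≈ 0.37

By Cohen's convention (0.2 small / 0.5 medium / 0.8 large): small effect.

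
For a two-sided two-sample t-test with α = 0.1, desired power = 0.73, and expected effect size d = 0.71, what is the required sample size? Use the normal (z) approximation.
n = 21 per group

Sample size formula (two-sample t-test, normal approximation):
n = 2 · ((z_{α/2} + z_β) / d)²

z_{α/2} = 1.645 (for α = 0.1, two-sided)
z_β = 0.613 (for power = 0.73)
d = 0.71

n = 2 · ((1.645 + 0.613) / 0.71)²
n = 2 · (3.180)²
n ≈ 20.22
Round up to the next whole number: n = 21 per group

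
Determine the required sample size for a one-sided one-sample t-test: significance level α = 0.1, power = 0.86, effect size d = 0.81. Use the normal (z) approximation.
n = 9

Sample size formula (one-sample t-test, normal approximation):
n = ((z_α + z_β) / d)²

z_α = 1.282 (for α = 0.1, one-sided)
z_β = 1.080 (for power = 0.86)
d = 0.81

n = ((1.282 + 1.080) / 0.81)²
n = (2.916)²
n ≈ 8.50
Round up to the next whole number: n = 9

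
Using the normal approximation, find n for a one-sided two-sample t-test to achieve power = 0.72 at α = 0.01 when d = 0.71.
n = 34 per group

Sample size formula (two-sample t-test, normal approximation):
n = 2 · ((z_α + z_β) / d)²

z_α = 2.326 (for α = 0.01, one-sided)
z_β = 0.583 (for power = 0.72)
d = 0.71

n = 2 · ((2.326 + 0.583) / 0.71)²
n = 2 · (4.097)²
n ≈ 33.57
Round up to the next whole number: n = 34 per group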